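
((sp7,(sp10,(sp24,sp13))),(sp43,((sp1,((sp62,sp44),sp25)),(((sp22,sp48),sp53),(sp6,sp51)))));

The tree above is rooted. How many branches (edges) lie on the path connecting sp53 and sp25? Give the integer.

6

The MRCA of sp53 and sp25 is the node subtending ((sp1,((sp62,sp44),sp25)),(((sp22,sp48),sp53),(sp6,sp51))).
From sp53 up to that node: 3 branches. From sp25 up to the same node: 3 branches. Total: 3 + 3 = 6.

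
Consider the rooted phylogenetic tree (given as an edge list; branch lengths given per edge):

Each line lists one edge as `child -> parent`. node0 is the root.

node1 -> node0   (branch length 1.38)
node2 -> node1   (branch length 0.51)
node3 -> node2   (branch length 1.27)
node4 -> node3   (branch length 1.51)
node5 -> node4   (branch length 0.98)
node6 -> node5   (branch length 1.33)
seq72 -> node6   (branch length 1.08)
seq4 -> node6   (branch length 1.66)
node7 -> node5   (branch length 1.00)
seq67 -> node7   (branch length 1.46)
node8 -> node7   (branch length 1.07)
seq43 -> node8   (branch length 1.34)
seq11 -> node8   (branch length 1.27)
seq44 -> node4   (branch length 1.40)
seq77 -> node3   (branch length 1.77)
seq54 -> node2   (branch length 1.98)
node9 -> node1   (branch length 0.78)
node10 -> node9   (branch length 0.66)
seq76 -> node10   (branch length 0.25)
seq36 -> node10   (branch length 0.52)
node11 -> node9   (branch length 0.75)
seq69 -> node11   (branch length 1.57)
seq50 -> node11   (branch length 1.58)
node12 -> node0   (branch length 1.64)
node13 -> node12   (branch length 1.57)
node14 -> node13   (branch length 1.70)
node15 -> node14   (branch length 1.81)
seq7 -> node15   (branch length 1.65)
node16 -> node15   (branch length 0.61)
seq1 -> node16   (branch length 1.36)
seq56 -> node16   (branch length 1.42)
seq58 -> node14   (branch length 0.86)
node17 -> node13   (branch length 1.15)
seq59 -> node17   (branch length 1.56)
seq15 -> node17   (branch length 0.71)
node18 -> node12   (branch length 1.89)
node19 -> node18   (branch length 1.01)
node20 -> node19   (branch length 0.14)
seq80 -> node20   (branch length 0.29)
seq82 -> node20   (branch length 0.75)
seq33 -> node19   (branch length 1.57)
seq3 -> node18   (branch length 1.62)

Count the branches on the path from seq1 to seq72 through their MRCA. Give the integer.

The MRCA of seq1 and seq72 is the root of the tree.
From seq1 up to that node: 6 branches. From seq72 up to the same node: 7 branches. Total: 6 + 7 = 13.

13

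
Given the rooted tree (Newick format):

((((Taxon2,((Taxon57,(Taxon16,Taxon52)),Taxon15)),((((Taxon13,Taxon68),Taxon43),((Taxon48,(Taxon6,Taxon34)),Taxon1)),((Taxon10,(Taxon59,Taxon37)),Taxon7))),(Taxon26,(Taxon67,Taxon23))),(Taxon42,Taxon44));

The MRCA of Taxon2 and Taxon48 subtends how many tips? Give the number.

The MRCA of Taxon2 and Taxon48 is the node subtending ((Taxon2,((Taxon57,(Taxon16,Taxon52)),Taxon15)),((((Taxon13,Taxon68),Taxon43),((Taxon48,(Taxon6,Taxon34)),Taxon1)),((Taxon10,(Taxon59,Taxon37)),Taxon7))).
That clade contains 16 terminal taxa: Taxon1, Taxon10, Taxon13, Taxon15, Taxon16, Taxon2, Taxon34, Taxon37, Taxon43, Taxon48, Taxon52, Taxon57, Taxon59, Taxon6, Taxon68, Taxon7.

16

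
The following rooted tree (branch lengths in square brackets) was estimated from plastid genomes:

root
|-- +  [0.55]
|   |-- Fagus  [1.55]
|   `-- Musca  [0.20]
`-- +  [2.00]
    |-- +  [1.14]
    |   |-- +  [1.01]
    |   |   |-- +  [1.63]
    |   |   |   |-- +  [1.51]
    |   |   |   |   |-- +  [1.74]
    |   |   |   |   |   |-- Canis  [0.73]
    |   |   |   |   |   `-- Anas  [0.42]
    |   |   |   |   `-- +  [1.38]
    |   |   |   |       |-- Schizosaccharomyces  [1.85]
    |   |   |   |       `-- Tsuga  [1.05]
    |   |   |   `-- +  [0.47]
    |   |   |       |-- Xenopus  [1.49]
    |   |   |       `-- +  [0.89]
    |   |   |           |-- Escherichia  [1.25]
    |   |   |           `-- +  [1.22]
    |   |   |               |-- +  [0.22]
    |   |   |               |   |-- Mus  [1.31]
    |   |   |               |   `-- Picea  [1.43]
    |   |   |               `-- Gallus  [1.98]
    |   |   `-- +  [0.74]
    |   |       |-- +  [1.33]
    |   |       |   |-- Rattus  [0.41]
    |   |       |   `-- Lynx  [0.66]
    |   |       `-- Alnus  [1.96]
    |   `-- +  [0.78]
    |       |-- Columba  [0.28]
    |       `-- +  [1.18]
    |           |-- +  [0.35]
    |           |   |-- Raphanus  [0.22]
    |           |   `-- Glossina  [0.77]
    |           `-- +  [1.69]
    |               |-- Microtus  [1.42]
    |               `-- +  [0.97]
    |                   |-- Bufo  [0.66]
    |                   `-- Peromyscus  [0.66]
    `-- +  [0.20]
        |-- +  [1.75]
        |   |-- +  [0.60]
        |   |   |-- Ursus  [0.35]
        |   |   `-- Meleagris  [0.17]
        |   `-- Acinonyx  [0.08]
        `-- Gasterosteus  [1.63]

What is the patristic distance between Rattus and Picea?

The path runs Rattus → … → MRCA → … → Picea; the MRCA is the node subtending ((((Canis,Anas),(Schizosaccharomyces,Tsuga)),(Xenopus,(Escherichia,((Mus,Picea),Gallus)))),((Rattus,Lynx),Alnus)).
Branch lengths along that path: 0.41 + 1.33 + 0.74 + 1.63 + 0.47 + 0.89 + 1.22 + 0.22 + 1.43 = 8.34.

8.34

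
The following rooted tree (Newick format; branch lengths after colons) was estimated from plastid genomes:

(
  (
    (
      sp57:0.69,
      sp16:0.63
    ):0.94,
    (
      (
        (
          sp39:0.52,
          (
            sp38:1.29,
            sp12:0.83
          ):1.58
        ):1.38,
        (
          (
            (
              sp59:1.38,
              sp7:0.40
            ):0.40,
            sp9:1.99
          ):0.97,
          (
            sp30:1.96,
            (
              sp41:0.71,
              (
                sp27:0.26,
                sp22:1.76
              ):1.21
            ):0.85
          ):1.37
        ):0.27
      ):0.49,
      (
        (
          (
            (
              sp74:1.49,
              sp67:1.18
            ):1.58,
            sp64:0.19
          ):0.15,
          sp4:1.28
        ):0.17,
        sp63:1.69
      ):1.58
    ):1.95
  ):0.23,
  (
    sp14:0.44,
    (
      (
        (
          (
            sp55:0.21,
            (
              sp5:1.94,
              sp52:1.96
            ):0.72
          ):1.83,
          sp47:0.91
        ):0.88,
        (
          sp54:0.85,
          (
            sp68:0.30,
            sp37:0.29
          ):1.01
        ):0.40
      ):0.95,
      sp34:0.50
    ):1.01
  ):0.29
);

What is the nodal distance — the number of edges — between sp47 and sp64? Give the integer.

The MRCA of sp47 and sp64 is the root of the tree.
From sp47 up to that node: 5 branches. From sp64 up to the same node: 6 branches. Total: 5 + 6 = 11.

11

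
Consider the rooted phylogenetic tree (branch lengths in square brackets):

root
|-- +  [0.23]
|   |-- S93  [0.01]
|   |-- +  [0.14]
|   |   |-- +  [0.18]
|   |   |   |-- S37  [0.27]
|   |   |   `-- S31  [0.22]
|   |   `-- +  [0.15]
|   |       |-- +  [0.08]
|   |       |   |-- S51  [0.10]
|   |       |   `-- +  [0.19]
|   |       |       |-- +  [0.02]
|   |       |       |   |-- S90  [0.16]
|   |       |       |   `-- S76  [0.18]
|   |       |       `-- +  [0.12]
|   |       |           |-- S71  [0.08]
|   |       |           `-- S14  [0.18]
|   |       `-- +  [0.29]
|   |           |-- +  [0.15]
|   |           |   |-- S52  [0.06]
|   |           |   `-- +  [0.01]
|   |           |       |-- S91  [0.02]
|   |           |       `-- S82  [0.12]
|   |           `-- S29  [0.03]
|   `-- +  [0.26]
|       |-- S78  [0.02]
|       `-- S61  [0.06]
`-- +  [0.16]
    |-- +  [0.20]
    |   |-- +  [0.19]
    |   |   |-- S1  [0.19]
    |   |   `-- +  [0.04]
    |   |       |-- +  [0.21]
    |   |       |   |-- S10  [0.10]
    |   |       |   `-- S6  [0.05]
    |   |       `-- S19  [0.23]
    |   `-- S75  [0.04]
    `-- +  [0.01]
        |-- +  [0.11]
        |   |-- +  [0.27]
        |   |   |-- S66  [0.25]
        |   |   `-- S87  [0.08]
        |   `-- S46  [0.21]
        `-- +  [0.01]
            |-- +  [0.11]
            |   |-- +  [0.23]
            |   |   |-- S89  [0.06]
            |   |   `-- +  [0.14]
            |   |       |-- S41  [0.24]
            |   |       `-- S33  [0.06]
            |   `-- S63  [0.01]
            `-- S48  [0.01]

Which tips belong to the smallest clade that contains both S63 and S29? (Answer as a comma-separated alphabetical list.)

S1, S10, S14, S19, S29, S31, S33, S37, S41, S46, S48, S51, S52, S6, S61, S63, S66, S71, S75, S76, S78, S82, S87, S89, S90, S91, S93

Tracing S63: it sits inside ((S89,(S41,S33)),S63).
Tracing S29: it sits inside ((S52,(S91,S82)),S29).
The smallest clade enclosing both is the whole tree (their MRCA is the root), so the answer is all 27 tips in alphabetical order.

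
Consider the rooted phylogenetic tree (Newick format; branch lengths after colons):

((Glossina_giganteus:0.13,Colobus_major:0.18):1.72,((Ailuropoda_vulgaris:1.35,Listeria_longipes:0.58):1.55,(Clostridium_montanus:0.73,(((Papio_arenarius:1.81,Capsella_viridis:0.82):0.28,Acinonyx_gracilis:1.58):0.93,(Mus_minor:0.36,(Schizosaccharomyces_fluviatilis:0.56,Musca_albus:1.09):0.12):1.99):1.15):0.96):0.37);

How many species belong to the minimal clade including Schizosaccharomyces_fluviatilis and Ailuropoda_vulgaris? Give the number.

9

The MRCA of Schizosaccharomyces_fluviatilis and Ailuropoda_vulgaris is the node subtending ((Ailuropoda_vulgaris,Listeria_longipes),(Clostridium_montanus,(((Papio_arenarius,Capsella_viridis),Acinonyx_gracilis),(Mus_minor,(Schizosaccharomyces_fluviatilis,Musca_albus))))).
That clade contains 9 terminal taxa: Acinonyx_gracilis, Ailuropoda_vulgaris, Capsella_viridis, Clostridium_montanus, Listeria_longipes, Mus_minor, Musca_albus, Papio_arenarius, Schizosaccharomyces_fluviatilis.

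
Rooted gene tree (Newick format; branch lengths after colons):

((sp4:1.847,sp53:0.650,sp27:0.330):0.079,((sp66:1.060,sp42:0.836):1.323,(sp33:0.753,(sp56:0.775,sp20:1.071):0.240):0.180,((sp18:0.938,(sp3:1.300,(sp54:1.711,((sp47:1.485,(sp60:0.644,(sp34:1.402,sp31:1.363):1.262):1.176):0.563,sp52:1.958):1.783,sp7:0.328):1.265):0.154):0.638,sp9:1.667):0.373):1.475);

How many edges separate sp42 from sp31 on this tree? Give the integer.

The MRCA of sp42 and sp31 is the node subtending ((sp66,sp42),(sp33,(sp56,sp20)),((sp18,(sp3,(sp54,((sp47,(sp60,(sp34,sp31))),sp52),sp7))),sp9)).
From sp42 up to that node: 2 branches. From sp31 up to the same node: 9 branches. Total: 2 + 9 = 11.

11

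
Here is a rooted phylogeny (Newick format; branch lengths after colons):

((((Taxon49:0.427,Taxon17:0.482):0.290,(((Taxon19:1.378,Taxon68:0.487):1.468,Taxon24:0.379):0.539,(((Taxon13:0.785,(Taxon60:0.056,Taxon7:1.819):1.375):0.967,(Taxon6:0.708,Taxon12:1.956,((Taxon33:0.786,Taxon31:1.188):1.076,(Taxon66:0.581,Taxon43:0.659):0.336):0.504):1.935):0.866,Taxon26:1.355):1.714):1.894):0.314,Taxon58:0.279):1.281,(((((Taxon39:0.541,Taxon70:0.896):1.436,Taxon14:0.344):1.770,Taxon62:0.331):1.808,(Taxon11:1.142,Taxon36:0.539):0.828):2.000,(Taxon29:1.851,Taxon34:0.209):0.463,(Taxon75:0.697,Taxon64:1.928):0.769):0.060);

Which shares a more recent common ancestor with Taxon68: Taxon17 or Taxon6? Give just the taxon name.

The MRCA of Taxon68 and Taxon6 subtends (((Taxon19,Taxon68),Taxon24),(((Taxon13,(Taxon60,Taxon7)),(Taxon6,Taxon12,((Taxon33,Taxon31),(Taxon66,Taxon43)))),Taxon26)) (13 taxa).
The MRCA of Taxon68 and Taxon17 subtends ((Taxon49,Taxon17),(((Taxon19,Taxon68),Taxon24),(((Taxon13,(Taxon60,Taxon7)),(Taxon6,Taxon12,((Taxon33,Taxon31),(Taxon66,Taxon43)))),Taxon26))) (15 taxa).
The first is nested inside the second, so Taxon68 shares a more recent common ancestor with Taxon6.

Taxon6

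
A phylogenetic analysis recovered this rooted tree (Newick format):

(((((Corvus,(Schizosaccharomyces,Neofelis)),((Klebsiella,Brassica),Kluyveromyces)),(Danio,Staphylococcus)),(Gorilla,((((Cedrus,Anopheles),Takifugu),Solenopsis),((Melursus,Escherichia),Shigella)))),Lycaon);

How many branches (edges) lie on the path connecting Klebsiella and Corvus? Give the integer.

5

The MRCA of Klebsiella and Corvus is the node subtending ((Corvus,(Schizosaccharomyces,Neofelis)),((Klebsiella,Brassica),Kluyveromyces)).
From Klebsiella up to that node: 3 branches. From Corvus up to the same node: 2 branches. Total: 3 + 2 = 5.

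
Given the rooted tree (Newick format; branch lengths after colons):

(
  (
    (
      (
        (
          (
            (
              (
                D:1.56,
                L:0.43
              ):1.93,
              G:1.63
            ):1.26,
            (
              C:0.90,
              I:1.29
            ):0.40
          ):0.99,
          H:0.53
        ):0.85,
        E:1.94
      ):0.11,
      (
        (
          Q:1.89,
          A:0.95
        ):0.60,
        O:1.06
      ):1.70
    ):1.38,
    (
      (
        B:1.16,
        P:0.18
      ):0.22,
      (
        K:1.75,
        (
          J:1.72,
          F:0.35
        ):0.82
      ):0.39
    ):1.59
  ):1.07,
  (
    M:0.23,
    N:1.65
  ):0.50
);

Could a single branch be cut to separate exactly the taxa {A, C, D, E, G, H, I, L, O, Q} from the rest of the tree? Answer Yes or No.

The most recent common ancestor of these taxa subtends ((((((D,L),G),(C,I)),H),E),((Q,A),O)).
That clade has exactly 10 tips — every listed taxon and nothing else — so the group is monophyletic.

Yes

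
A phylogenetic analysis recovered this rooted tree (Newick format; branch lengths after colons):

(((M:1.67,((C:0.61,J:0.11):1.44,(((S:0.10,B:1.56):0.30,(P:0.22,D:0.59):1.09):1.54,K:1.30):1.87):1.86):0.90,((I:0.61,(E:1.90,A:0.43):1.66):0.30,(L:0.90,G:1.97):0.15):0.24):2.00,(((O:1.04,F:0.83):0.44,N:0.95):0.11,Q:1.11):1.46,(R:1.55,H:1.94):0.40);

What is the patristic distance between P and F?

The path runs P → … → MRCA → … → F; the MRCA is the root of the tree.
Branch lengths along that path: 0.22 + 1.09 + 1.54 + 1.87 + 1.86 + 0.90 + 2.00 + 1.46 + 0.11 + 0.44 + 0.83 = 12.32.

12.32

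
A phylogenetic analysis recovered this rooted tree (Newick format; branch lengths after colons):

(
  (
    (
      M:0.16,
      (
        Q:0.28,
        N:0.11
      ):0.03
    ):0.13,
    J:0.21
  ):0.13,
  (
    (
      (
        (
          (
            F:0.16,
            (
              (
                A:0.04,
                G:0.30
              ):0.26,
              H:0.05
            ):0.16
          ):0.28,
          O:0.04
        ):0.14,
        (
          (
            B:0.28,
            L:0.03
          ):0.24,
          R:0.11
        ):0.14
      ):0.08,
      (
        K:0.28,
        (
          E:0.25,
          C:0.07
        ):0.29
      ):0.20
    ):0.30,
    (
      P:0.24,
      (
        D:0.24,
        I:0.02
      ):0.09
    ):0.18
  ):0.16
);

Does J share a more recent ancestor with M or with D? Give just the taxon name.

The MRCA of J and M subtends ((M,(Q,N)),J) (4 taxa).
The MRCA of J and D is the root, subtending the entire tree (18 taxa).
The first is nested inside the second, so J shares a more recent common ancestor with M.

M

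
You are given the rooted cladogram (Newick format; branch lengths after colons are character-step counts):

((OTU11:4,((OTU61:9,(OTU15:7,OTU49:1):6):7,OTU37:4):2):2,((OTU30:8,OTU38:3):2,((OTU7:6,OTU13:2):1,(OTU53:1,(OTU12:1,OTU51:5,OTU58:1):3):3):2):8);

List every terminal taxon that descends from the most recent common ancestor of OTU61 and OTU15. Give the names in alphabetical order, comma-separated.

OTU15, OTU49, OTU61

Tracing OTU61: it sits inside (OTU61,(OTU15,OTU49)).
Tracing OTU15: it sits inside (OTU15,OTU49).
The smallest clade enclosing both is (OTU61,(OTU15,OTU49)); the answer is its 3 terminal taxa in alphabetical order.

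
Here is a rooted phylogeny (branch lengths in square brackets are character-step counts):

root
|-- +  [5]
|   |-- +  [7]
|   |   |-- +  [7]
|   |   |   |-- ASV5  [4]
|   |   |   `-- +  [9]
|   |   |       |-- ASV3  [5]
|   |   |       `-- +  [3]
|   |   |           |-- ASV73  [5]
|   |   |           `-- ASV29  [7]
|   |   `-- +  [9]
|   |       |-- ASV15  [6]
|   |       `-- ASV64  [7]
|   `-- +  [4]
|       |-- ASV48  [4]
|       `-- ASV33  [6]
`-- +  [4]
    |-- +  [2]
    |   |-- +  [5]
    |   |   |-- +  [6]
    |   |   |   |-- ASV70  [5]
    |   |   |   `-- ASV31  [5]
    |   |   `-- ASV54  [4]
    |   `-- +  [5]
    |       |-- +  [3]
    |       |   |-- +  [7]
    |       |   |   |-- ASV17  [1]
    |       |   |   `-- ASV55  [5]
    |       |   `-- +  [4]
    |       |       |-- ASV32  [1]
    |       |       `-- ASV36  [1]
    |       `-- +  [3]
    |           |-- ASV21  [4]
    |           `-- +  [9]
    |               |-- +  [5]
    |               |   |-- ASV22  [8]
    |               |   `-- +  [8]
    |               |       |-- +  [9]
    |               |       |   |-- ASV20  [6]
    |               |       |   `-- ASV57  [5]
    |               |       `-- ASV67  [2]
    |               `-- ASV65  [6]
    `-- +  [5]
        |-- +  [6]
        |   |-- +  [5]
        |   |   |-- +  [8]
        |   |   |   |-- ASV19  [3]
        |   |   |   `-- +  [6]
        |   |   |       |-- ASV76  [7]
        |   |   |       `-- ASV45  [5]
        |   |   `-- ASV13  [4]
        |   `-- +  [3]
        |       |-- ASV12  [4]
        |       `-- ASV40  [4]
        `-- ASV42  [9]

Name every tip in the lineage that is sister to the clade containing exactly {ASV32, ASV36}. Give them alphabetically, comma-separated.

The clade containing exactly {ASV32, ASV36} attaches to the tree at the node subtending ((ASV17,ASV55),(ASV32,ASV36)).
The other lineage descending from that same node — the sister group — is (ASV17,ASV55); its 2 tips in alphabetical order are the answer.

ASV17, ASV55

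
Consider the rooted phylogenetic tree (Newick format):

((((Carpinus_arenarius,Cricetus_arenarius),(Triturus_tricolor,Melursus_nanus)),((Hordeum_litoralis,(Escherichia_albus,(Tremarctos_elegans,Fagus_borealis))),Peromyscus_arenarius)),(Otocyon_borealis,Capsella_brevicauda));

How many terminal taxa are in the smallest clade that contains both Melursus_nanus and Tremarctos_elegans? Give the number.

The MRCA of Melursus_nanus and Tremarctos_elegans is the node subtending (((Carpinus_arenarius,Cricetus_arenarius),(Triturus_tricolor,Melursus_nanus)),((Hordeum_litoralis,(Escherichia_albus,(Tremarctos_elegans,Fagus_borealis))),Peromyscus_arenarius)).
That clade contains 9 terminal taxa: Carpinus_arenarius, Cricetus_arenarius, Escherichia_albus, Fagus_borealis, Hordeum_litoralis, Melursus_nanus, Peromyscus_arenarius, Tremarctos_elegans, Triturus_tricolor.

9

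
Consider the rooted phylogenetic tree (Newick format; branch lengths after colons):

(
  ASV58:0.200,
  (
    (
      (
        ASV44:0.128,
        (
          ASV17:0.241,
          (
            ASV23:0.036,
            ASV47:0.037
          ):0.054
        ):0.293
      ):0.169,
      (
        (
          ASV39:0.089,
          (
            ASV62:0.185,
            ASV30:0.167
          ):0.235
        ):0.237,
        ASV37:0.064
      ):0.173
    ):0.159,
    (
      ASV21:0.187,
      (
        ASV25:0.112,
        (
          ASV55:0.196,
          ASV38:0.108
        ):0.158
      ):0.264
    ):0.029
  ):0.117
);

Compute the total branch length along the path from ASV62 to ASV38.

The path runs ASV62 → … → MRCA → … → ASV38; the MRCA is the node subtending (((ASV44,(ASV17,(ASV23,ASV47))),((ASV39,(ASV62,ASV30)),ASV37)),(ASV21,(ASV25,(ASV55,ASV38)))).
Branch lengths along that path: 0.185 + 0.235 + 0.237 + 0.173 + 0.159 + 0.029 + 0.264 + 0.158 + 0.108 = 1.548.

1.548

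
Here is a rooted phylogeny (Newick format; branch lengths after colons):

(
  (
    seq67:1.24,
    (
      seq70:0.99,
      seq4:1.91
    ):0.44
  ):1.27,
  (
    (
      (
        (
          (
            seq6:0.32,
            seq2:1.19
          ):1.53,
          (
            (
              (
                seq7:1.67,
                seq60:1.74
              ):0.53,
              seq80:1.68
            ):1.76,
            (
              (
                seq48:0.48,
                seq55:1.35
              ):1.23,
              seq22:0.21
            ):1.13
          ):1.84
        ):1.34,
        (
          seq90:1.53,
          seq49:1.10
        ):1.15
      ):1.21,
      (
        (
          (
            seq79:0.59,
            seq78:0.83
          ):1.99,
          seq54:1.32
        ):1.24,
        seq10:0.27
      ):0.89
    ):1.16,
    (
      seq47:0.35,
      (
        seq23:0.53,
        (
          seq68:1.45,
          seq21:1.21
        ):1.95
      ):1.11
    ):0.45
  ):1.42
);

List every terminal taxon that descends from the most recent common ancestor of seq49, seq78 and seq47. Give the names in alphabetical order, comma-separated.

Tracing seq49: it sits inside (seq90,seq49).
Tracing seq78: it sits inside (seq79,seq78).
Tracing seq47: it sits inside (seq47,(seq23,(seq68,seq21))).
The smallest clade enclosing all 3 is (((((seq6,seq2),(((seq7,seq60),seq80),((seq48,seq55),seq22))),(seq90,seq49)),(((seq79,seq78),seq54),seq10)),(seq47,(seq23,(seq68,seq21)))); the answer is its 18 terminal taxa in alphabetical order.

seq10, seq2, seq21, seq22, seq23, seq47, seq48, seq49, seq54, seq55, seq6, seq60, seq68, seq7, seq78, seq79, seq80, seq90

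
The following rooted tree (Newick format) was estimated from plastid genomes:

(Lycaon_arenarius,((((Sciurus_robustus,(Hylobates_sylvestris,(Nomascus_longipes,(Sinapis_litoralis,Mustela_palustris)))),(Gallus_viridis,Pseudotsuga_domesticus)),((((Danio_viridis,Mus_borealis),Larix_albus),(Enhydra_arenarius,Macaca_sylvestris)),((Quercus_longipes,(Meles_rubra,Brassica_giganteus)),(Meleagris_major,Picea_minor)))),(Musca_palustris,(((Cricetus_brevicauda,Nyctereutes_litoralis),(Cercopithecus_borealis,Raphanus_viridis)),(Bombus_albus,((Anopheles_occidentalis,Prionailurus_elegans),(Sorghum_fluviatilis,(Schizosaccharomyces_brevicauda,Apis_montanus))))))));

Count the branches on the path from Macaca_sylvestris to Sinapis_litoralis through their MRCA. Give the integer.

The MRCA of Macaca_sylvestris and Sinapis_litoralis is the node subtending (((Sciurus_robustus,(Hylobates_sylvestris,(Nomascus_longipes,(Sinapis_litoralis,Mustela_palustris)))),(Gallus_viridis,Pseudotsuga_domesticus)),((((Danio_viridis,Mus_borealis),Larix_albus),(Enhydra_arenarius,Macaca_sylvestris)),((Quercus_longipes,(Meles_rubra,Brassica_giganteus)),(Meleagris_major,Picea_minor)))).
From Macaca_sylvestris up to that node: 4 branches. From Sinapis_litoralis up to the same node: 6 branches. Total: 4 + 6 = 10.

10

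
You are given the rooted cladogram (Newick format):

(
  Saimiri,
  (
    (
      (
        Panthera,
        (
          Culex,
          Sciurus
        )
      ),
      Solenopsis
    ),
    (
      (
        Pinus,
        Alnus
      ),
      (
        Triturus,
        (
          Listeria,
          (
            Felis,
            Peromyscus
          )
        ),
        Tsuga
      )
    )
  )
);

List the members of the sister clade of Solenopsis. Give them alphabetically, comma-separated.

Culex, Panthera, Sciurus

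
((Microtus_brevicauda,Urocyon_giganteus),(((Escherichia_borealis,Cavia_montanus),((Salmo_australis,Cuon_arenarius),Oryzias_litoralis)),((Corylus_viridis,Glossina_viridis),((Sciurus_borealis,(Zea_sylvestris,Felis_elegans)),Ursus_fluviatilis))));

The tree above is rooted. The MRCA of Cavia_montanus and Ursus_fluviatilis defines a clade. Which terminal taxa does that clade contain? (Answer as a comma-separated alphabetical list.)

Tracing Cavia_montanus: it sits inside (Escherichia_borealis,Cavia_montanus).
Tracing Ursus_fluviatilis: it sits inside ((Sciurus_borealis,(Zea_sylvestris,Felis_elegans)),Ursus_fluviatilis).
The smallest clade enclosing both is (((Escherichia_borealis,Cavia_montanus),((Salmo_australis,Cuon_arenarius),Oryzias_litoralis)),((Corylus_viridis,Glossina_viridis),((Sciurus_borealis,(Zea_sylvestris,Felis_elegans)),Ursus_fluviatilis))); the answer is its 11 terminal taxa in alphabetical order.

Cavia_montanus, Corylus_viridis, Cuon_arenarius, Escherichia_borealis, Felis_elegans, Glossina_viridis, Oryzias_litoralis, Salmo_australis, Sciurus_borealis, Ursus_fluviatilis, Zea_sylvestris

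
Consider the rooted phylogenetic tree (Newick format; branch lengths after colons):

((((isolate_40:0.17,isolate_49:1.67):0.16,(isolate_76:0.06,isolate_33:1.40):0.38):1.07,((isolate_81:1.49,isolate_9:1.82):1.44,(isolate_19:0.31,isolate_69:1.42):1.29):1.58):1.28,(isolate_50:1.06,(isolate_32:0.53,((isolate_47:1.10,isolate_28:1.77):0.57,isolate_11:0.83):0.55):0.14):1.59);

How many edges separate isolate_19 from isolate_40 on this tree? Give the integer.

The MRCA of isolate_19 and isolate_40 is the node subtending (((isolate_40,isolate_49),(isolate_76,isolate_33)),((isolate_81,isolate_9),(isolate_19,isolate_69))).
From isolate_19 up to that node: 3 branches. From isolate_40 up to the same node: 3 branches. Total: 3 + 3 = 6.

6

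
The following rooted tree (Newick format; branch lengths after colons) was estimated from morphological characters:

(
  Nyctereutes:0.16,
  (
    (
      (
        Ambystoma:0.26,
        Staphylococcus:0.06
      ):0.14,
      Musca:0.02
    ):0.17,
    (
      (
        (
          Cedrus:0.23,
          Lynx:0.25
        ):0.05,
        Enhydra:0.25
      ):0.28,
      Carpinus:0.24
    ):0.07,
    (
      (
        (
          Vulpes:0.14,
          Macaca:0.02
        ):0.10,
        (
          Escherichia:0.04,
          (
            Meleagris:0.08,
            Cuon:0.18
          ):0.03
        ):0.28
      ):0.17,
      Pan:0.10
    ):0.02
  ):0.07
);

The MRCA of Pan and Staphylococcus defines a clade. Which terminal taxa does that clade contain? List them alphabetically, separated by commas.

Tracing Pan: it sits inside (((Vulpes,Macaca),(Escherichia,(Meleagris,Cuon))),Pan).
Tracing Staphylococcus: it sits inside (Ambystoma,Staphylococcus).
The smallest clade enclosing both is (((Ambystoma,Staphylococcus),Musca),(((Cedrus,Lynx),Enhydra),Carpinus),(((Vulpes,Macaca),(Escherichia,(Meleagris,Cuon))),Pan)); the answer is its 13 terminal taxa in alphabetical order.

Ambystoma, Carpinus, Cedrus, Cuon, Enhydra, Escherichia, Lynx, Macaca, Meleagris, Musca, Pan, Staphylococcus, Vulpes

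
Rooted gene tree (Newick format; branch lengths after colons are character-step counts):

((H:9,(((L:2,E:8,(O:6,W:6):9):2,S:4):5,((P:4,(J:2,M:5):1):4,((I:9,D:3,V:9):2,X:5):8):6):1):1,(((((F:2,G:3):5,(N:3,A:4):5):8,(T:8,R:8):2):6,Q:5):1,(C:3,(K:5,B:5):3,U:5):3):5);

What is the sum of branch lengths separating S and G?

39

The path runs S → … → MRCA → … → G; the MRCA is the root of the tree.
Branch lengths along that path: 4 + 5 + 1 + 1 + 5 + 1 + 6 + 8 + 5 + 3 = 39.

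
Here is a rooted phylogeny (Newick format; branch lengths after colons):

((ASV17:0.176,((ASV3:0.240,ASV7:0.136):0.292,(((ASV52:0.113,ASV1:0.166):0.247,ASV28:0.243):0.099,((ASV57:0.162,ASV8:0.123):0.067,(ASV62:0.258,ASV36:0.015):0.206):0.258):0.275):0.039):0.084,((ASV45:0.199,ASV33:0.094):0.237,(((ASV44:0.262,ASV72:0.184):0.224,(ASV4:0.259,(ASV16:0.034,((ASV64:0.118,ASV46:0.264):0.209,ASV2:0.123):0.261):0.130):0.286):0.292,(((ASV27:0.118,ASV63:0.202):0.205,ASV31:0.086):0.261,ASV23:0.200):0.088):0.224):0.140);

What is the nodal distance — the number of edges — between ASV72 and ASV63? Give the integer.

7

The MRCA of ASV72 and ASV63 is the node subtending (((ASV44,ASV72),(ASV4,(ASV16,((ASV64,ASV46),ASV2)))),(((ASV27,ASV63),ASV31),ASV23)).
From ASV72 up to that node: 3 branches. From ASV63 up to the same node: 4 branches. Total: 3 + 4 = 7.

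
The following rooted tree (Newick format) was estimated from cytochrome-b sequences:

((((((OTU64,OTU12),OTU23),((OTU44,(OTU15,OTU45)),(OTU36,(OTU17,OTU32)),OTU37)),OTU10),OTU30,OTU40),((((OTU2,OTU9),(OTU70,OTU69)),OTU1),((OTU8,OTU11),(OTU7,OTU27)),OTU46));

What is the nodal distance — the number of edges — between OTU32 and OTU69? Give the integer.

The MRCA of OTU32 and OTU69 is the root of the tree.
From OTU32 up to that node: 7 branches. From OTU69 up to the same node: 5 branches. Total: 7 + 5 = 12.

12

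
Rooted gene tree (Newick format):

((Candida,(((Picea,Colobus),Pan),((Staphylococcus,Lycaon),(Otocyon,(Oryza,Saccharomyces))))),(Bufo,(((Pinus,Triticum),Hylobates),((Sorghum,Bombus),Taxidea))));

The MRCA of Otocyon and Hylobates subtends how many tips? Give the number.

The MRCA of Otocyon and Hylobates is the root, so the clade is the entire tree.
That clade contains 16 terminal taxa: Bombus, Bufo, Candida, Colobus, Hylobates, Lycaon, Oryza, Otocyon, Pan, Picea, Pinus, Saccharomyces, Sorghum, Staphylococcus, Taxidea, Triticum.

16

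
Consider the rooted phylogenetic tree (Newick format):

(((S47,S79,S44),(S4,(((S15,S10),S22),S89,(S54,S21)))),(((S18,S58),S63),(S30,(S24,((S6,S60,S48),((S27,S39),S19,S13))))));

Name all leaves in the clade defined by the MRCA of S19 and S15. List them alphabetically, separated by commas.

S10, S13, S15, S18, S19, S21, S22, S24, S27, S30, S39, S4, S44, S47, S48, S54, S58, S6, S60, S63, S79, S89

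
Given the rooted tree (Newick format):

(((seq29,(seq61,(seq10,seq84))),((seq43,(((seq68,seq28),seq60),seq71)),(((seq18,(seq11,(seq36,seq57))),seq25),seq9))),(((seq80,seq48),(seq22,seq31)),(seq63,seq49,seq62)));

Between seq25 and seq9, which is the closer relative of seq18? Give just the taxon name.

seq25

The MRCA of seq18 and seq25 subtends ((seq18,(seq11,(seq36,seq57))),seq25) (5 taxa).
The MRCA of seq18 and seq9 subtends (((seq18,(seq11,(seq36,seq57))),seq25),seq9) (6 taxa).
The first is nested inside the second, so seq18 shares a more recent common ancestor with seq25.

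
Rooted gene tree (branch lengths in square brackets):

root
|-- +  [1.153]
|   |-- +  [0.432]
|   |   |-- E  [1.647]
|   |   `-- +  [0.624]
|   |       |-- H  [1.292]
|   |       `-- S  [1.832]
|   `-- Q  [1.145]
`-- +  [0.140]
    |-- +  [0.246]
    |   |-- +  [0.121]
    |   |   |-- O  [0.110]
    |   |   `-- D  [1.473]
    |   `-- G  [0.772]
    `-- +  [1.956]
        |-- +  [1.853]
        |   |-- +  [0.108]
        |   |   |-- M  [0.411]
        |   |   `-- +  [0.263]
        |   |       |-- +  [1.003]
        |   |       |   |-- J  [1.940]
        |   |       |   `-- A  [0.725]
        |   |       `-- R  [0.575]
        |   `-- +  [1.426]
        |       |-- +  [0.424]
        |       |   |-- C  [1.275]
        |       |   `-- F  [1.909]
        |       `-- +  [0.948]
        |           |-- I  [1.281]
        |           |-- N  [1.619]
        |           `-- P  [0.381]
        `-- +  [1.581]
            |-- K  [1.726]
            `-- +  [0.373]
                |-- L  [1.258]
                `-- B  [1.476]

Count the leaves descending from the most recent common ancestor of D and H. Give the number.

The MRCA of D and H is the root, so the clade is the entire tree.
That clade contains 19 terminal taxa: A, B, C, D, E, F, G, H, I, J, K, L, M, N, O, P, Q, R, S.

19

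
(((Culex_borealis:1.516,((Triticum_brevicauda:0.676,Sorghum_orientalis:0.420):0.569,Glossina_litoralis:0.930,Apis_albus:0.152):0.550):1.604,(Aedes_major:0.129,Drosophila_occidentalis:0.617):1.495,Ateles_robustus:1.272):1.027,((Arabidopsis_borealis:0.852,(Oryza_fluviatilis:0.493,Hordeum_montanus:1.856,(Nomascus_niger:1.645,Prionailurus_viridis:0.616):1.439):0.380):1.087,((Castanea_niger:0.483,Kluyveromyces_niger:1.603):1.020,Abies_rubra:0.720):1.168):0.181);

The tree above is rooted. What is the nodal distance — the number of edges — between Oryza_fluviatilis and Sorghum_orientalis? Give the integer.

9

The MRCA of Oryza_fluviatilis and Sorghum_orientalis is the root of the tree.
From Oryza_fluviatilis up to that node: 4 branches. From Sorghum_orientalis up to the same node: 5 branches. Total: 4 + 5 = 9.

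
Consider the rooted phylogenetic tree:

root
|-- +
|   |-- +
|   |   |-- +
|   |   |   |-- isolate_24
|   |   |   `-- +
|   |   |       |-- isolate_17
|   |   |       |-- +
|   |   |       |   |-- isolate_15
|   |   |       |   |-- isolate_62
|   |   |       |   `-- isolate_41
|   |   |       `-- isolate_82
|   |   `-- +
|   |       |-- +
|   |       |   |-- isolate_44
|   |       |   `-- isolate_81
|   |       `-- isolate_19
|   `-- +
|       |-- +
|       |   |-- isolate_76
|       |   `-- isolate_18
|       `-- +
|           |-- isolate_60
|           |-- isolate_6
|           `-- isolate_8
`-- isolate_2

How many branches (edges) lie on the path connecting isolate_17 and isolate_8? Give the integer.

The MRCA of isolate_17 and isolate_8 is the node subtending (((isolate_24,(isolate_17,(isolate_15,isolate_62,isolate_41),isolate_82)),((isolate_44,isolate_81),isolate_19)),((isolate_76,isolate_18),(isolate_60,isolate_6,isolate_8))).
From isolate_17 up to that node: 4 branches. From isolate_8 up to the same node: 3 branches. Total: 4 + 3 = 7.

7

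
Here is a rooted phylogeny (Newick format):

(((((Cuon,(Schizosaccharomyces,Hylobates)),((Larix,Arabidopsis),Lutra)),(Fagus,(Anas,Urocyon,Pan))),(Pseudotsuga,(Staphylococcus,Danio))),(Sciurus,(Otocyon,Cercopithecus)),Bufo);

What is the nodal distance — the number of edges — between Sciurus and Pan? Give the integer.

7

The MRCA of Sciurus and Pan is the root of the tree.
From Sciurus up to that node: 2 branches. From Pan up to the same node: 5 branches. Total: 2 + 5 = 7.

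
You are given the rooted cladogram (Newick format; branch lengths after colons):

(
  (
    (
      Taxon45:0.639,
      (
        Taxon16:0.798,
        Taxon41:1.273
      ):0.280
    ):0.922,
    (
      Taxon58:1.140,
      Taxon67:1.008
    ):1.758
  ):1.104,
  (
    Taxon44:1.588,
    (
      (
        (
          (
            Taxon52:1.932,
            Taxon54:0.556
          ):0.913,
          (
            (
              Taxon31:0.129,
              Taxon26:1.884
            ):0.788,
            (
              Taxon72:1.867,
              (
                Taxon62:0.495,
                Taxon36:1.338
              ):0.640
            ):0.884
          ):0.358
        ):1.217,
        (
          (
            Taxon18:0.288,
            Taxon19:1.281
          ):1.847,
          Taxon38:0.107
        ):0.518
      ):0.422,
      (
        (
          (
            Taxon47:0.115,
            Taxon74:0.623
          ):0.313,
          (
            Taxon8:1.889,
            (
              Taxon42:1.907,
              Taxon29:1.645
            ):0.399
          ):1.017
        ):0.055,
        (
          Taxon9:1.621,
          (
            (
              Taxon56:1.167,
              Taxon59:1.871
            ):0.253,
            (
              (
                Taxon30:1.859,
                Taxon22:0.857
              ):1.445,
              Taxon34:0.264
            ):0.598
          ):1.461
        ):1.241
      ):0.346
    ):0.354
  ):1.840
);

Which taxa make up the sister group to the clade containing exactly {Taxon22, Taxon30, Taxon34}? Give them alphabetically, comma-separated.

Taxon56, Taxon59

The clade containing exactly {Taxon22, Taxon30, Taxon34} attaches to the tree at the node subtending ((Taxon56,Taxon59),((Taxon30,Taxon22),Taxon34)).
The other lineage descending from that same node — the sister group — is (Taxon56,Taxon59); its 2 tips in alphabetical order are the answer.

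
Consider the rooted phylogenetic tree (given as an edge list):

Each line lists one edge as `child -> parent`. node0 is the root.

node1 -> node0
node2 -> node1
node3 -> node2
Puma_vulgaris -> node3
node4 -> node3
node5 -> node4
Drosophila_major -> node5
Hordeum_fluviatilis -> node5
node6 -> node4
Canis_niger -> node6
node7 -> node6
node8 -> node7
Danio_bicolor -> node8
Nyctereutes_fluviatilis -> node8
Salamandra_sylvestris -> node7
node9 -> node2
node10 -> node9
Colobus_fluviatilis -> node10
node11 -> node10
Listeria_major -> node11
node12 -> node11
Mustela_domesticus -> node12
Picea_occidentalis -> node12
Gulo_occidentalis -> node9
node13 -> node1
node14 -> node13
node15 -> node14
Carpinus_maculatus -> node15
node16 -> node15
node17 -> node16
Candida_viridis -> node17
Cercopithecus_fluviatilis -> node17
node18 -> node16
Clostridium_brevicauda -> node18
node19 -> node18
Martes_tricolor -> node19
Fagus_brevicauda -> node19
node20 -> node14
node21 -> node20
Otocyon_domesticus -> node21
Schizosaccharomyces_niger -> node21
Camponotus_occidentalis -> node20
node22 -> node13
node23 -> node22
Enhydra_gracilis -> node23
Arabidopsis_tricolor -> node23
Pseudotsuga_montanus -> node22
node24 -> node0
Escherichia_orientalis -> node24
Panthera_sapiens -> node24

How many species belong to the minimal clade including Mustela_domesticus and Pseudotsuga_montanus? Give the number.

The MRCA of Mustela_domesticus and Pseudotsuga_montanus is the node subtending (((Puma_vulgaris,((Drosophila_major,Hordeum_fluviatilis),(Canis_niger,((Danio_bicolor,Nyctereutes_fluviatilis),Salamandra_sylvestris)))),((Colobus_fluviatilis,(Listeria_major,(Mustela_domesticus,Picea_occidentalis))),Gulo_occidentalis)),(((Carpinus_maculatus,((Candida_viridis,Cercopithecus_fluviatilis),(Clostridium_brevicauda,(Martes_tricolor,Fagus_brevicauda)))),((Otocyon_domesticus,Schizosaccharomyces_niger),Camponotus_occidentalis)),((Enhydra_gracilis,Arabidopsis_tricolor),Pseudotsuga_montanus))).
That clade contains 24 terminal taxa: Arabidopsis_tricolor, Camponotus_occidentalis, Candida_viridis, Canis_niger, Carpinus_maculatus, Cercopithecus_fluviatilis, Clostridium_brevicauda, Colobus_fluviatilis, Danio_bicolor, Drosophila_major, Enhydra_gracilis, Fagus_brevicauda, Gulo_occidentalis, Hordeum_fluviatilis, Listeria_major, Martes_tricolor, Mustela_domesticus, Nyctereutes_fluviatilis, Otocyon_domesticus, Picea_occidentalis, Pseudotsuga_montanus, Puma_vulgaris, Salamandra_sylvestris, Schizosaccharomyces_niger.

24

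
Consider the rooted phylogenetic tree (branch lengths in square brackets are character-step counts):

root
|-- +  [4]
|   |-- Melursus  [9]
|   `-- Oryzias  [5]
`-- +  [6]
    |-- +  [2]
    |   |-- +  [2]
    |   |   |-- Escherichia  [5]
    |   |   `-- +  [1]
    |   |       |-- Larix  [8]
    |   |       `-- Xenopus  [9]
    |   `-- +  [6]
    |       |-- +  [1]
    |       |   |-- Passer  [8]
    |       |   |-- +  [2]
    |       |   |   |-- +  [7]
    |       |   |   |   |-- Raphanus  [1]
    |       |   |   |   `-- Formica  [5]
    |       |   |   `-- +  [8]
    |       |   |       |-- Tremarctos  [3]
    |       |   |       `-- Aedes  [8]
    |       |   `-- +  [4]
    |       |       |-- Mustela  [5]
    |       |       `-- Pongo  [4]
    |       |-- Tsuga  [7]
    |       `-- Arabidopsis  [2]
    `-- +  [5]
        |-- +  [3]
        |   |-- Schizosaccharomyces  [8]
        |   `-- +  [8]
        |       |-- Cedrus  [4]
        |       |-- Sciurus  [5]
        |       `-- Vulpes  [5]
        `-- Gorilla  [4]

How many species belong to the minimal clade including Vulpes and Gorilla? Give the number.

5

The MRCA of Vulpes and Gorilla is the node subtending ((Schizosaccharomyces,(Cedrus,Sciurus,Vulpes)),Gorilla).
That clade contains 5 terminal taxa: Cedrus, Gorilla, Schizosaccharomyces, Sciurus, Vulpes.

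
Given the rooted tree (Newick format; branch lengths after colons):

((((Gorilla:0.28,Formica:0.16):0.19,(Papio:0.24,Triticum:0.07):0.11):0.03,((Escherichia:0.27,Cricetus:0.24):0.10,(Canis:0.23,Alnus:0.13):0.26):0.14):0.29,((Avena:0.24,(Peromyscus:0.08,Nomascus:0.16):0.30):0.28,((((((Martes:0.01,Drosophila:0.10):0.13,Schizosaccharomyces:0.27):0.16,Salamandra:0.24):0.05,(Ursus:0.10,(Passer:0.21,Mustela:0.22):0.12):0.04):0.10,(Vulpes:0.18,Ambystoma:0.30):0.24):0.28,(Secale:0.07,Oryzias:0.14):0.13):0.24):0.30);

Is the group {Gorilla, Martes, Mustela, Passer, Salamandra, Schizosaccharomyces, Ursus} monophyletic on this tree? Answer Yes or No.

The MRCA of the listed taxa is the root, so the smallest clade containing them is the whole tree.
That clade also contains Alnus, Ambystoma, Avena, Canis, Cricetus, Drosophila, Escherichia, Formica, Nomascus, Oryzias, Papio, Peromyscus, Secale, Triticum, Vulpes, which are not in the proposed group, so the group is not monophyletic.

No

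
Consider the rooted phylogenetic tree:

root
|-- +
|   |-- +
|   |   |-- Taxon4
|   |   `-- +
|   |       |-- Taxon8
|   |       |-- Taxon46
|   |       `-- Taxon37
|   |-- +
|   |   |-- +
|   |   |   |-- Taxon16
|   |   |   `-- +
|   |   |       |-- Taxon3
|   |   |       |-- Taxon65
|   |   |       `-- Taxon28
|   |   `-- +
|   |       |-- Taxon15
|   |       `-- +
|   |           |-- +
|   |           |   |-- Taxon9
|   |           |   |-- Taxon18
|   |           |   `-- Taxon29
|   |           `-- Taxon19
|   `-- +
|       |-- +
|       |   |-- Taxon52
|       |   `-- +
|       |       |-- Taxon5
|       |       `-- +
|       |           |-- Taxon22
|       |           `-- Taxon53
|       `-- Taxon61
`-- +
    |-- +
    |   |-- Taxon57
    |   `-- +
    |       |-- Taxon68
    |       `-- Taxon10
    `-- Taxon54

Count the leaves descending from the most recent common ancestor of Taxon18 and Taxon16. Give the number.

The MRCA of Taxon18 and Taxon16 is the node subtending ((Taxon16,(Taxon3,Taxon65,Taxon28)),(Taxon15,((Taxon9,Taxon18,Taxon29),Taxon19))).
That clade contains 9 terminal taxa: Taxon15, Taxon16, Taxon18, Taxon19, Taxon28, Taxon29, Taxon3, Taxon65, Taxon9.

9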